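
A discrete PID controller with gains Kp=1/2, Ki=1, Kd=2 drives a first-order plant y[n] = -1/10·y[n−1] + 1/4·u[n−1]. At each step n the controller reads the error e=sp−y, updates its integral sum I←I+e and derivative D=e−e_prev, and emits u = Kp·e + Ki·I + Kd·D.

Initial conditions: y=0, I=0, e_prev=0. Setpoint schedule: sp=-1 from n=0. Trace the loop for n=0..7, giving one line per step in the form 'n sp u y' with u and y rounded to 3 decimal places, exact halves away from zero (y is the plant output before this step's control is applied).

0 -1 -3.500 0.000
1 -1 0.563 -0.875
2 -1 -5.173 0.228
3 -1 1.210 -1.316
4 -1 -7.688 0.434
5 -1 2.776 -1.966
6 -1 -11.054 0.891
7 -1 5.869 -2.853

(exact arithmetic carried between steps; '≈' marks a value shown rounded to 6 d.p. or computed from one; I and e_prev carry over from the previous line; the table rounds u and y to 3 d.p., halves away from zero)
n=0: y=0, sp=-1, e=sp−y=-1; I=-1, D=e−e_prev=-1; u=1/2·(-1)+1·(-1)+2·(-1)=-3.5; next y=-1/10·0+1/4·(-3.5)=-0.875
n=1: y=-0.875, sp=-1, e=sp−y=-0.125; I=-1.125, D=e−e_prev=0.875; u=1/2·(-0.125)+1·(-1.125)+2·0.875=0.5625; next y=-1/10·(-0.875)+1/4·0.5625=0.228125
n=2: y=0.228125, sp=-1, e=sp−y=-1.228125; I=-2.353125, D=e−e_prev=-1.103125; u=1/2·(-1.228125)+1·(-2.353125)+2·(-1.103125)≈-5.173438; next y=-1/10·0.228125+1/4·(-5.173438)≈-1.316172
n=3: y≈-1.316172, sp=-1, e=sp−y≈0.316172; I≈-2.036953, D=e−e_prev≈1.544297; u=1/2·0.316172+1·(-2.036953)+2·1.544297≈1.209727; next y=-1/10·(-1.316172)+1/4·1.209727≈0.434049
n=4: y≈0.434049, sp=-1, e=sp−y≈-1.434049; I≈-3.471002, D=e−e_prev≈-1.750221; u=1/2·(-1.434049)+1·(-3.471002)+2·(-1.750221)≈-7.688468; next y=-1/10·0.434049+1/4·(-7.688468)≈-1.965522
n=5: y≈-1.965522, sp=-1, e=sp−y≈0.965522; I≈-2.505480, D=e−e_prev≈2.399571; u=1/2·0.965522+1·(-2.505480)+2·2.399571≈2.776422; next y=-1/10·(-1.965522)+1/4·2.776422≈0.890658
n=6: y≈0.890658, sp=-1, e=sp−y≈-1.890658; I≈-4.396138, D=e−e_prev≈-2.856180; u=1/2·(-1.890658)+1·(-4.396138)+2·(-2.856180)≈-11.053826; next y=-1/10·0.890658+1/4·(-11.053826)≈-2.852522
n=7: y≈-2.852522, sp=-1, e=sp−y≈1.852522; I≈-2.543616, D=e−e_prev≈3.743180; u=1/2·1.852522+1·(-2.543616)+2·3.743180≈5.869005; next y=-1/10·(-2.852522)+1/4·5.869005≈1.752504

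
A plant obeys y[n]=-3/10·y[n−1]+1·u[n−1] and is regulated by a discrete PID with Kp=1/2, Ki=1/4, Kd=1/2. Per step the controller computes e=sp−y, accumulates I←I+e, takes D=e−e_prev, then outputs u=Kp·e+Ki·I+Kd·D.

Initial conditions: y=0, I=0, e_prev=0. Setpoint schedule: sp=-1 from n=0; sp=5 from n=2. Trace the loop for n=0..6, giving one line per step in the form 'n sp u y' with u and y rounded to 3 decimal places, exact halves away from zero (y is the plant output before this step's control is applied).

(exact arithmetic carried between steps; '≈' marks a value shown rounded to 6 d.p. or computed from one; I and e_prev carry over from the previous line; the table rounds u and y to 3 d.p., halves away from zero)
n=0: y=0, sp=-1, e=sp−y=-1; I=-1, D=e−e_prev=-1; u=1/2·(-1)+1/4·(-1)+1/2·(-1)=-1.25; next y=-3/10·0+1·(-1.25)=-1.25
n=1: y=-1.25, sp=-1, e=sp−y=0.25; I=-0.75, D=e−e_prev=1.25; u=1/2·0.25+1/4·(-0.75)+1/2·1.25=0.5625; next y=-3/10·(-1.25)+1·0.5625=0.9375
n=2: y=0.9375, sp=5, e=sp−y=4.0625; I=3.3125, D=e−e_prev=3.8125; u=1/2·4.0625+1/4·3.3125+1/2·3.8125=4.765625; next y=-3/10·0.9375+1·4.765625=4.484375
n=3: y=4.484375, sp=5, e=sp−y=0.515625; I=3.828125, D=e−e_prev=-3.546875; u=1/2·0.515625+1/4·3.828125+1/2·(-3.546875)≈-0.558594; next y=-3/10·4.484375+1·(-0.558594)≈-1.903906
n=4: y≈-1.903906, sp=5, e=sp−y≈6.903906; I≈10.732031, D=e−e_prev≈6.388281; u=1/2·6.903906+1/4·10.732031+1/2·6.388281≈9.329102; next y=-3/10·(-1.903906)+1·9.329102≈9.900273
n=5: y≈9.900273, sp=5, e=sp−y≈-4.900273; I≈5.831758, D=e−e_prev≈-11.804180; u=1/2·(-4.900273)+1/4·5.831758+1/2·(-11.804180)≈-6.894287; next y=-3/10·9.900273+1·(-6.894287)≈-9.864369
n=6: y≈-9.864369, sp=5, e=sp−y≈14.864369; I≈20.696127, D=e−e_prev≈19.764643; u=1/2·14.864369+1/4·20.696127+1/2·19.764643≈22.488538; next y=-3/10·(-9.864369)+1·22.488538≈25.447848

0 -1 -1.250 0.000
1 -1 0.563 -1.250
2 5 4.766 0.938
3 5 -0.559 4.484
4 5 9.329 -1.904
5 5 -6.894 9.900
6 5 22.489 -9.864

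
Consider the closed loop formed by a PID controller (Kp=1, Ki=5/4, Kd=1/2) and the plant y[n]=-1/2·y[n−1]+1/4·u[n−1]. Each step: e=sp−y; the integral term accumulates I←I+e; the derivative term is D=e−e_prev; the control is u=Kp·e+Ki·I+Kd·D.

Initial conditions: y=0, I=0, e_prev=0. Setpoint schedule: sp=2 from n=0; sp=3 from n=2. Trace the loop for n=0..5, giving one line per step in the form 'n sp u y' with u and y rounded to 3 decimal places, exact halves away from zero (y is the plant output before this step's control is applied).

0 2 5.500 0.000
1 2 3.219 1.375
2 3 10.896 0.117
3 3 6.363 2.666
4 3 14.676 0.258
5 3 7.874 3.540

(exact arithmetic carried between steps; '≈' marks a value shown rounded to 6 d.p. or computed from one; I and e_prev carry over from the previous line; the table rounds u and y to 3 d.p., halves away from zero)
n=0: y=0, sp=2, e=sp−y=2; I=2, D=e−e_prev=2; u=1·2+5/4·2+1/2·2=5.5; next y=-1/2·0+1/4·5.5=1.375
n=1: y=1.375, sp=2, e=sp−y=0.625; I=2.625, D=e−e_prev=-1.375; u=1·0.625+5/4·2.625+1/2·(-1.375)=3.21875; next y=-1/2·1.375+1/4·3.21875≈0.117188
n=2: y≈0.117188, sp=3, e=sp−y≈2.882813; I≈5.507813, D=e−e_prev≈2.257813; u=1·2.882813+5/4·5.507813+1/2·2.257813≈10.896484; next y=-1/2·0.117188+1/4·10.896484≈2.665527
n=3: y≈2.665527, sp=3, e=sp−y≈0.334473; I≈5.842285, D=e−e_prev≈-2.548340; u=1·0.334473+5/4·5.842285+1/2·(-2.548340)≈6.363159; next y=-1/2·2.665527+1/4·6.363159≈0.258026
n=4: y≈0.258026, sp=3, e=sp−y≈2.741974; I≈8.584259, D=e−e_prev≈2.407501; u=1·2.741974+5/4·8.584259+1/2·2.407501≈14.676048; next y=-1/2·0.258026+1/4·14.676048≈3.539999
n=5: y≈3.539999, sp=3, e=sp−y≈-0.539999; I≈8.044260, D=e−e_prev≈-3.281973; u=1·(-0.539999)+5/4·8.044260+1/2·(-3.281973)≈7.874340; next y=-1/2·3.539999+1/4·7.874340≈0.198585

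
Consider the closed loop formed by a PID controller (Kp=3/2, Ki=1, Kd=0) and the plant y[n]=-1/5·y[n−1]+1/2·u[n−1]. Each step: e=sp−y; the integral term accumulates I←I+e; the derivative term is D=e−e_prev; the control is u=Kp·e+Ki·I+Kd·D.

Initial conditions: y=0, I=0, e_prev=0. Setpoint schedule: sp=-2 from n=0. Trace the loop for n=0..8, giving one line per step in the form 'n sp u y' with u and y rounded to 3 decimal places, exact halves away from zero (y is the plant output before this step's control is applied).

(exact arithmetic carried between steps; '≈' marks a value shown rounded to 6 d.p. or computed from one; I and e_prev carry over from the previous line; the table rounds u and y to 3 d.p., halves away from zero)
n=0: y=0, sp=-2, e=sp−y=-2; I=-2, D=e−e_prev=-2; u=3/2·(-2)+1·(-2)+0·(-2)=-5; next y=-1/5·0+1/2·(-5)=-2.5
n=1: y=-2.5, sp=-2, e=sp−y=0.5; I=-1.5, D=e−e_prev=2.5; u=3/2·0.5+1·(-1.5)+0·2.5=-0.75; next y=-1/5·(-2.5)+1/2·(-0.75)=0.125
n=2: y=0.125, sp=-2, e=sp−y=-2.125; I=-3.625, D=e−e_prev=-2.625; u=3/2·(-2.125)+1·(-3.625)+0·(-2.625)=-6.8125; next y=-1/5·0.125+1/2·(-6.8125)=-3.43125
n=3: y=-3.43125, sp=-2, e=sp−y=1.43125; I=-2.19375, D=e−e_prev=3.55625; u=3/2·1.43125+1·(-2.19375)+0·3.55625=-0.046875; next y=-1/5·(-3.43125)+1/2·(-0.046875)≈0.662813
n=4: y≈0.662813, sp=-2, e=sp−y≈-2.662813; I≈-4.856563, D=e−e_prev≈-4.094063; u=3/2·(-2.662813)+1·(-4.856563)+0·(-4.094063)≈-8.850781; next y=-1/5·0.662813+1/2·(-8.850781)≈-4.557953
n=5: y≈-4.557953, sp=-2, e=sp−y≈2.557953; I≈-2.298609, D=e−e_prev≈5.220766; u=3/2·2.557953+1·(-2.298609)+0·5.220766≈1.538320; next y=-1/5·(-4.557953)+1/2·1.538320≈1.680751
n=6: y≈1.680751, sp=-2, e=sp−y≈-3.680751; I≈-5.979360, D=e−e_prev≈-6.238704; u=3/2·(-3.680751)+1·(-5.979360)+0·(-6.238704)≈-11.500486; next y=-1/5·1.680751+1/2·(-11.500486)≈-6.086393
n=7: y≈-6.086393, sp=-2, e=sp−y≈4.086393; I≈-1.892967, D=e−e_prev≈7.767144; u=3/2·4.086393+1·(-1.892967)+0·7.767144≈4.236623; next y=-1/5·(-6.086393)+1/2·4.236623≈3.335590
n=8: y≈3.335590, sp=-2, e=sp−y≈-5.335590; I≈-7.228557, D=e−e_prev≈-9.421984; u=3/2·(-5.335590)+1·(-7.228557)+0·(-9.421984)≈-15.231942; next y=-1/5·3.335590+1/2·(-15.231942)≈-8.283089

0 -2 -5.000 0.000
1 -2 -0.750 -2.500
2 -2 -6.813 0.125
3 -2 -0.047 -3.431
4 -2 -8.851 0.663
5 -2 1.538 -4.558
6 -2 -11.500 1.681
7 -2 4.237 -6.086
8 -2 -15.232 3.336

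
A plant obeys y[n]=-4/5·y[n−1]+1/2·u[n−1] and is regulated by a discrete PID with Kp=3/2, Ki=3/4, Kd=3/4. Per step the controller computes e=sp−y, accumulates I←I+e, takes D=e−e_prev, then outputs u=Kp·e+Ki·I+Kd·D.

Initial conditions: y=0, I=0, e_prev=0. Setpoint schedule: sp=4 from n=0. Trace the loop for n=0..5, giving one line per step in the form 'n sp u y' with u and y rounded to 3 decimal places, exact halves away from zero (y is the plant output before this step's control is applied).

0 4 12.000 0.000
1 4 -6.000 6.000
2 4 38.400 -7.800
3 4 -62.820 25.440
4 4 177.636 -51.762
5 4 -384.413 130.228

(exact arithmetic carried between steps; '≈' marks a value shown rounded to 6 d.p. or computed from one; I and e_prev carry over from the previous line; the table rounds u and y to 3 d.p., halves away from zero)
n=0: y=0, sp=4, e=sp−y=4; I=4, D=e−e_prev=4; u=3/2·4+3/4·4+3/4·4=12; next y=-4/5·0+1/2·12=6
n=1: y=6, sp=4, e=sp−y=-2; I=2, D=e−e_prev=-6; u=3/2·(-2)+3/4·2+3/4·(-6)=-6; next y=-4/5·6+1/2·(-6)=-7.8
n=2: y=-7.8, sp=4, e=sp−y=11.8; I=13.8, D=e−e_prev=13.8; u=3/2·11.8+3/4·13.8+3/4·13.8=38.4; next y=-4/5·(-7.8)+1/2·38.4=25.44
n=3: y=25.44, sp=4, e=sp−y=-21.44; I=-7.64, D=e−e_prev=-33.24; u=3/2·(-21.44)+3/4·(-7.64)+3/4·(-33.24)=-62.82; next y=-4/5·25.44+1/2·(-62.82)=-51.762
n=4: y=-51.762, sp=4, e=sp−y=55.762; I=48.122, D=e−e_prev=77.202; u=3/2·55.762+3/4·48.122+3/4·77.202=177.636; next y=-4/5·(-51.762)+1/2·177.636=130.2276
n=5: y=130.2276, sp=4, e=sp−y=-126.2276; I=-78.1056, D=e−e_prev=-181.9896; u=3/2·(-126.2276)+3/4·(-78.1056)+3/4·(-181.9896)=-384.4128; next y=-4/5·130.2276+1/2·(-384.4128)=-296.38848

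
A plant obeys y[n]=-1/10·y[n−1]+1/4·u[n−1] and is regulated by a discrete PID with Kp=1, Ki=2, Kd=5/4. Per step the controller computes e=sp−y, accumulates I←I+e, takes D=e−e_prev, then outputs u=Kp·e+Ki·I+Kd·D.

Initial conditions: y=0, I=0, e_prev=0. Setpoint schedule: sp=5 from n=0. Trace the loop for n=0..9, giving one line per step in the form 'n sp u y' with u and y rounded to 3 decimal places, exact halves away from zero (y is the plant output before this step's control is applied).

0 5 21.250 0.000
1 5 2.422 5.313
2 5 30.700 0.074
3 5 1.732 7.668
4 5 39.894 -0.334
5 5 -3.388 10.007
6 5 49.906 -1.848
7 5 -12.880 12.661
8 5 62.811 -4.486
9 5 -27.361 16.151

(exact arithmetic carried between steps; '≈' marks a value shown rounded to 6 d.p. or computed from one; I and e_prev carry over from the previous line; the table rounds u and y to 3 d.p., halves away from zero)
n=0: y=0, sp=5, e=sp−y=5; I=5, D=e−e_prev=5; u=1·5+2·5+5/4·5=21.25; next y=-1/10·0+1/4·21.25=5.3125
n=1: y=5.3125, sp=5, e=sp−y=-0.3125; I=4.6875, D=e−e_prev=-5.3125; u=1·(-0.3125)+2·4.6875+5/4·(-5.3125)=2.421875; next y=-1/10·5.3125+1/4·2.421875≈0.074219
n=2: y≈0.074219, sp=5, e=sp−y≈4.925781; I≈9.613281, D=e−e_prev≈5.238281; u=1·4.925781+2·9.613281+5/4·5.238281≈30.700195; next y=-1/10·0.074219+1/4·30.700195≈7.667627
n=3: y≈7.667627, sp=5, e=sp−y≈-2.667627; I≈6.945654, D=e−e_prev≈-7.593408; u=1·(-2.667627)+2·6.945654+5/4·(-7.593408)≈1.731921; next y=-1/10·7.667627+1/4·1.731921≈-0.333782
n=4: y≈-0.333782, sp=5, e=sp−y≈5.333782; I≈12.279437, D=e−e_prev≈8.001409; u=1·5.333782+2·12.279437+5/4·8.001409≈39.894417; next y=-1/10·(-0.333782)+1/4·39.894417≈10.006983
n=5: y≈10.006983, sp=5, e=sp−y≈-5.006983; I≈7.272454, D=e−e_prev≈-10.340765; u=1·(-5.006983)+2·7.272454+5/4·(-10.340765)≈-3.388030; next y=-1/10·10.006983+1/4·(-3.388030)≈-1.847706
n=6: y≈-1.847706, sp=5, e=sp−y≈6.847706; I≈14.120160, D=e−e_prev≈11.854688; u=1·6.847706+2·14.120160+5/4·11.854688≈49.906386; next y=-1/10·(-1.847706)+1/4·49.906386≈12.661367
n=7: y≈12.661367, sp=5, e=sp−y≈-7.661367; I≈6.458793, D=e−e_prev≈-14.509073; u=1·(-7.661367)+2·6.458793+5/4·(-14.509073)≈-12.880123; next y=-1/10·12.661367+1/4·(-12.880123)≈-4.486167
n=8: y≈-4.486167, sp=5, e=sp−y≈9.486167; I≈15.944960, D=e−e_prev≈17.147535; u=1·9.486167+2·15.944960+5/4·17.147535≈62.810506; next y=-1/10·(-4.486167)+1/4·62.810506≈16.151243
n=9: y≈16.151243, sp=5, e=sp−y≈-11.151243; I≈4.793717, D=e−e_prev≈-20.637411; u=1·(-11.151243)+2·4.793717+5/4·(-20.637411)≈-27.360573; next y=-1/10·16.151243+1/4·(-27.360573)≈-8.455268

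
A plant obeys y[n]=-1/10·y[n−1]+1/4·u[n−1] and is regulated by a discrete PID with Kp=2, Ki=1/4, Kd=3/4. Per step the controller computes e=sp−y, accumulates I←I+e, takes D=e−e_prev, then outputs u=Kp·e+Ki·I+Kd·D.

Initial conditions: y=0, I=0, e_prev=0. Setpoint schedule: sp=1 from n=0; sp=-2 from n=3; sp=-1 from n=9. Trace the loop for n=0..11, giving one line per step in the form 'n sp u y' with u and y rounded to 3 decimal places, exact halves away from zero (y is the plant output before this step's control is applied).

0 1 3.000 0.000
1 1 0.250 0.750
2 1 3.163 -0.013
3 -2 -8.569 0.792
4 -2 2.626 -2.222
5 -2 -8.879 0.879
6 -2 2.285 -2.308
7 -2 -9.357 0.802
8 -2 1.940 -2.419
9 -1 -6.810 0.727
10 -1 1.874 -1.775
11 -1 -7.073 0.646

(exact arithmetic carried between steps; '≈' marks a value shown rounded to 6 d.p. or computed from one; I and e_prev carry over from the previous line; the table rounds u and y to 3 d.p., halves away from zero)
n=0: y=0, sp=1, e=sp−y=1; I=1, D=e−e_prev=1; u=2·1+1/4·1+3/4·1=3; next y=-1/10·0+1/4·3=0.75
n=1: y=0.75, sp=1, e=sp−y=0.25; I=1.25, D=e−e_prev=-0.75; u=2·0.25+1/4·1.25+3/4·(-0.75)=0.25; next y=-1/10·0.75+1/4·0.25=-0.0125
n=2: y=-0.0125, sp=1, e=sp−y=1.0125; I=2.2625, D=e−e_prev=0.7625; u=2·1.0125+1/4·2.2625+3/4·0.7625=3.1625; next y=-1/10·(-0.0125)+1/4·3.1625=0.791875
n=3: y=0.791875, sp=-2, e=sp−y=-2.791875; I=-0.529375, D=e−e_prev=-3.804375; u=2·(-2.791875)+1/4·(-0.529375)+3/4·(-3.804375)=-8.569375; next y=-1/10·0.791875+1/4·(-8.569375)≈-2.221531
n=4: y≈-2.221531, sp=-2, e=sp−y≈0.221531; I≈-0.307844, D=e−e_prev≈3.013406; u=2·0.221531+1/4·(-0.307844)+3/4·3.013406≈2.626156; next y=-1/10·(-2.221531)+1/4·2.626156≈0.878692
n=5: y≈0.878692, sp=-2, e=sp−y≈-2.878692; I≈-3.186536, D=e−e_prev≈-3.100223; u=2·(-2.878692)+1/4·(-3.186536)+3/4·(-3.100223)≈-8.879186; next y=-1/10·0.878692+1/4·(-8.879186)≈-2.307666
n=6: y≈-2.307666, sp=-2, e=sp−y≈0.307666; I≈-2.878870, D=e−e_prev≈3.186358; u=2·0.307666+1/4·(-2.878870)+3/4·3.186358≈2.285382; next y=-1/10·(-2.307666)+1/4·2.285382≈0.802112
n=7: y≈0.802112, sp=-2, e=sp−y≈-2.802112; I≈-5.680982, D=e−e_prev≈-3.109778; u=2·(-2.802112)+1/4·(-5.680982)+3/4·(-3.109778)≈-9.356803; next y=-1/10·0.802112+1/4·(-9.356803)≈-2.419412
n=8: y≈-2.419412, sp=-2, e=sp−y≈0.419412; I≈-5.261570, D=e−e_prev≈3.221524; u=2·0.419412+1/4·(-5.261570)+3/4·3.221524≈1.939575; next y=-1/10·(-2.419412)+1/4·1.939575≈0.726835
n=9: y≈0.726835, sp=-1, e=sp−y≈-1.726835; I≈-6.988405, D=e−e_prev≈-2.146247; u=2·(-1.726835)+1/4·(-6.988405)+3/4·(-2.146247)≈-6.810456; next y=-1/10·0.726835+1/4·(-6.810456)≈-1.775298
n=10: y≈-1.775298, sp=-1, e=sp−y≈0.775298; I≈-6.213108, D=e−e_prev≈2.502132; u=2·0.775298+1/4·(-6.213108)+3/4·2.502132≈1.873917; next y=-1/10·(-1.775298)+1/4·1.873917≈0.646009
n=11: y≈0.646009, sp=-1, e=sp−y≈-1.646009; I≈-7.859117, D=e−e_prev≈-2.421307; u=2·(-1.646009)+1/4·(-7.859117)+3/4·(-2.421307)≈-7.072777; next y=-1/10·0.646009+1/4·(-7.072777)≈-1.832795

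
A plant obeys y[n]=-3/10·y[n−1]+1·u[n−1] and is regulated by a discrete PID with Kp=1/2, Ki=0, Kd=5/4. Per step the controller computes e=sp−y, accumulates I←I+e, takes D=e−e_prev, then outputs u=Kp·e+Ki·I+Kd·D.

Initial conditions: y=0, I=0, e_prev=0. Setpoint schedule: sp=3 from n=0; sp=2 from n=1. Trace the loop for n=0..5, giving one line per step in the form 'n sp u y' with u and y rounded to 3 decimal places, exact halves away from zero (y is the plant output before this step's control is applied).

(exact arithmetic carried between steps; '≈' marks a value shown rounded to 6 d.p. or computed from one; I and e_prev carry over from the previous line; the table rounds u and y to 3 d.p., halves away from zero)
n=0: y=0, sp=3, e=sp−y=3; I=3, D=e−e_prev=3; u=1/2·3+0·3+5/4·3=5.25; next y=-3/10·0+1·5.25=5.25
n=1: y=5.25, sp=2, e=sp−y=-3.25; I=-0.25, D=e−e_prev=-6.25; u=1/2·(-3.25)+0·(-0.25)+5/4·(-6.25)=-9.4375; next y=-3/10·5.25+1·(-9.4375)=-11.0125
n=2: y=-11.0125, sp=2, e=sp−y=13.0125; I=12.7625, D=e−e_prev=16.2625; u=1/2·13.0125+0·12.7625+5/4·16.2625=26.834375; next y=-3/10·(-11.0125)+1·26.834375=30.138125
n=3: y=30.138125, sp=2, e=sp−y=-28.138125; I=-15.375625, D=e−e_prev=-41.150625; u=1/2·(-28.138125)+0·(-15.375625)+5/4·(-41.150625)≈-65.507344; next y=-3/10·30.138125+1·(-65.507344)≈-74.548781
n=4: y≈-74.548781, sp=2, e=sp−y≈76.548781; I≈61.173156, D=e−e_prev≈104.686906; u=1/2·76.548781+0·61.173156+5/4·104.686906≈169.133023; next y=-3/10·(-74.548781)+1·169.133023≈191.497658
n=5: y≈191.497658, sp=2, e=sp−y≈-189.497658; I≈-128.324502, D=e−e_prev≈-266.046439; u=1/2·(-189.497658)+0·(-128.324502)+5/4·(-266.046439)≈-427.306878; next y=-3/10·191.497658+1·(-427.306878)≈-484.756175

0 3 5.250 0.000
1 2 -9.438 5.250
2 2 26.834 -11.013
3 2 -65.507 30.138
4 2 169.133 -74.549
5 2 -427.307 191.498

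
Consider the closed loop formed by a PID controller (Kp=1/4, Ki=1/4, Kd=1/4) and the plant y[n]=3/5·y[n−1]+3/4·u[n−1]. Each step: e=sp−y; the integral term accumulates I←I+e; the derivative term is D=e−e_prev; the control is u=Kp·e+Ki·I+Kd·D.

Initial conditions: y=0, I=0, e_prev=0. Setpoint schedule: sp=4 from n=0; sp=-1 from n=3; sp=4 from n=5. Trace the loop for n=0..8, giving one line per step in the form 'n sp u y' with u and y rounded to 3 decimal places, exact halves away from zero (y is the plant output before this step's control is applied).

(exact arithmetic carried between steps; '≈' marks a value shown rounded to 6 d.p. or computed from one; I and e_prev carry over from the previous line; the table rounds u and y to 3 d.p., halves away from zero)
n=0: y=0, sp=4, e=sp−y=4; I=4, D=e−e_prev=4; u=1/4·4+1/4·4+1/4·4=3; next y=3/5·0+3/4·3=2.25
n=1: y=2.25, sp=4, e=sp−y=1.75; I=5.75, D=e−e_prev=-2.25; u=1/4·1.75+1/4·5.75+1/4·(-2.25)=1.3125; next y=3/5·2.25+3/4·1.3125=2.334375
n=2: y=2.334375, sp=4, e=sp−y=1.665625; I=7.415625, D=e−e_prev=-0.084375; u=1/4·1.665625+1/4·7.415625+1/4·(-0.084375)≈2.249219; next y=3/5·2.334375+3/4·2.249219≈3.087539
n=3: y≈3.087539, sp=-1, e=sp−y≈-4.087539; I≈3.328086, D=e−e_prev≈-5.753164; u=1/4·(-4.087539)+1/4·3.328086+1/4·(-5.753164)≈-1.628154; next y=3/5·3.087539+3/4·(-1.628154)≈0.631408
n=4: y≈0.631408, sp=-1, e=sp−y≈-1.631408; I≈1.696678, D=e−e_prev≈2.456131; u=1/4·(-1.631408)+1/4·1.696678+1/4·2.456131≈0.630350; next y=3/5·0.631408+3/4·0.630350≈0.851607
n=5: y≈0.851607, sp=4, e=sp−y≈3.148393; I≈4.845071, D=e−e_prev≈4.779800; u=1/4·3.148393+1/4·4.845071+1/4·4.779800≈3.193316; next y=3/5·0.851607+3/4·3.193316≈2.905951
n=6: y≈2.905951, sp=4, e=sp−y≈1.094049; I≈5.939119, D=e−e_prev≈-2.054344; u=1/4·1.094049+1/4·5.939119+1/4·(-2.054344)≈1.244706; next y=3/5·2.905951+3/4·1.244706≈2.677100
n=7: y≈2.677100, sp=4, e=sp−y≈1.322900; I≈7.262019, D=e−e_prev≈0.228851; u=1/4·1.322900+1/4·7.262019+1/4·0.228851≈2.203442; next y=3/5·2.677100+3/4·2.203442≈3.258842
n=8: y≈3.258842, sp=4, e=sp−y≈0.741158; I≈8.003177, D=e−e_prev≈-0.581742; u=1/4·0.741158+1/4·8.003177+1/4·(-0.581742)≈2.040648; next y=3/5·3.258842+3/4·2.040648≈3.485791

0 4 3.000 0.000
1 4 1.313 2.250
2 4 2.249 2.334
3 -1 -1.628 3.088
4 -1 0.630 0.631
5 4 3.193 0.852
6 4 1.245 2.906
7 4 2.203 2.677
8 4 2.041 3.259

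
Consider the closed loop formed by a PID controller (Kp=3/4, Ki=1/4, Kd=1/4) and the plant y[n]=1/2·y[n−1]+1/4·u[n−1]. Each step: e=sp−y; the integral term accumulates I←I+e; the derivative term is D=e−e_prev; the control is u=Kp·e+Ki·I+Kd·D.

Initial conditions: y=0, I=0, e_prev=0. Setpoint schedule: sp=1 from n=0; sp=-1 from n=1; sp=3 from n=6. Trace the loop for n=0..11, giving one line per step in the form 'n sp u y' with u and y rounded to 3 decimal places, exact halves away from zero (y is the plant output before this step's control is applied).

0 1 1.250 0.000
1 -1 -1.641 0.313
2 -1 -0.683 -0.254
3 -1 -0.956 -0.298
4 -1 -1.030 -0.388
5 -1 -1.126 -0.451
6 3 3.791 -0.507
7 3 2.152 0.694
8 3 2.790 0.885
9 3 3.048 1.140
10 3 3.337 1.332
11 3 3.591 1.500

(exact arithmetic carried between steps; '≈' marks a value shown rounded to 6 d.p. or computed from one; I and e_prev carry over from the previous line; the table rounds u and y to 3 d.p., halves away from zero)
n=0: y=0, sp=1, e=sp−y=1; I=1, D=e−e_prev=1; u=3/4·1+1/4·1+1/4·1=1.25; next y=1/2·0+1/4·1.25=0.3125
n=1: y=0.3125, sp=-1, e=sp−y=-1.3125; I=-0.3125, D=e−e_prev=-2.3125; u=3/4·(-1.3125)+1/4·(-0.3125)+1/4·(-2.3125)=-1.640625; next y=1/2·0.3125+1/4·(-1.640625)≈-0.253906
n=2: y≈-0.253906, sp=-1, e=sp−y≈-0.746094; I≈-1.058594, D=e−e_prev≈0.566406; u=3/4·(-0.746094)+1/4·(-1.058594)+1/4·0.566406≈-0.682617; next y=1/2·(-0.253906)+1/4·(-0.682617)≈-0.297607
n=3: y≈-0.297607, sp=-1, e=sp−y≈-0.702393; I≈-1.760986, D=e−e_prev≈0.043701; u=3/4·(-0.702393)+1/4·(-1.760986)+1/4·0.043701≈-0.956116; next y=1/2·(-0.297607)+1/4·(-0.956116)≈-0.387833
n=4: y≈-0.387833, sp=-1, e=sp−y≈-0.612167; I≈-2.373154, D=e−e_prev≈0.090225; u=3/4·(-0.612167)+1/4·(-2.373154)+1/4·0.090225≈-1.029858; next y=1/2·(-0.387833)+1/4·(-1.029858)≈-0.451381
n=5: y≈-0.451381, sp=-1, e=sp−y≈-0.548619; I≈-2.921773, D=e−e_prev≈0.063548; u=3/4·(-0.548619)+1/4·(-2.921773)+1/4·0.063548≈-1.126021; next y=1/2·(-0.451381)+1/4·(-1.126021)≈-0.507196
n=6: y≈-0.507196, sp=3, e=sp−y≈3.507196; I≈0.585423, D=e−e_prev≈4.055815; u=3/4·3.507196+1/4·0.585423+1/4·4.055815≈3.790706; next y=1/2·(-0.507196)+1/4·3.790706≈0.694079
n=7: y≈0.694079, sp=3, e=sp−y≈2.305921; I≈2.891344, D=e−e_prev≈-1.201274; u=3/4·2.305921+1/4·2.891344+1/4·(-1.201274)≈2.151958; next y=1/2·0.694079+1/4·2.151958≈0.885029
n=8: y≈0.885029, sp=3, e=sp−y≈2.114971; I≈5.006315, D=e−e_prev≈-0.190950; u=3/4·2.114971+1/4·5.006315+1/4·(-0.190950)≈2.790069; next y=1/2·0.885029+1/4·2.790069≈1.140032
n=9: y≈1.140032, sp=3, e=sp−y≈1.859968; I≈6.866283, D=e−e_prev≈-0.255003; u=3/4·1.859968+1/4·6.866283+1/4·(-0.255003)≈3.047796; next y=1/2·1.140032+1/4·3.047796≈1.331965
n=10: y≈1.331965, sp=3, e=sp−y≈1.668035; I≈8.534318, D=e−e_prev≈-0.191933; u=3/4·1.668035+1/4·8.534318+1/4·(-0.191933)≈3.336623; next y=1/2·1.331965+1/4·3.336623≈1.500138
n=11: y≈1.500138, sp=3, e=sp−y≈1.499862; I≈10.034180, D=e−e_prev≈-0.168173; u=3/4·1.499862+1/4·10.034180+1/4·(-0.168173)≈3.591398; next y=1/2·1.500138+1/4·3.591398≈1.647919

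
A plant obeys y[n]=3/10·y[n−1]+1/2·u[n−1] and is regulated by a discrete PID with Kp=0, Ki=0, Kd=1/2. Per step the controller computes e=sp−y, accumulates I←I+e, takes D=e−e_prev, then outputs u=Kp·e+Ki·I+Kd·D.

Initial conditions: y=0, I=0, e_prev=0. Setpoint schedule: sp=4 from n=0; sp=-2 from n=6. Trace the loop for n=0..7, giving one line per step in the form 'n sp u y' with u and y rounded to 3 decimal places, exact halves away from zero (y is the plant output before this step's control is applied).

0 4 2.000 0.000
1 4 -0.500 1.000
2 4 0.475 0.050
3 4 -0.101 0.253
4 4 0.114 0.025
5 4 -0.020 0.064
6 -2 -2.973 0.010
7 -2 0.746 -1.483

(exact arithmetic carried between steps; '≈' marks a value shown rounded to 6 d.p. or computed from one; I and e_prev carry over from the previous line; the table rounds u and y to 3 d.p., halves away from zero)
n=0: y=0, sp=4, e=sp−y=4; I=4, D=e−e_prev=4; u=0·4+0·4+1/2·4=2; next y=3/10·0+1/2·2=1
n=1: y=1, sp=4, e=sp−y=3; I=7, D=e−e_prev=-1; u=0·3+0·7+1/2·(-1)=-0.5; next y=3/10·1+1/2·(-0.5)=0.05
n=2: y=0.05, sp=4, e=sp−y=3.95; I=10.95, D=e−e_prev=0.95; u=0·3.95+0·10.95+1/2·0.95=0.475; next y=3/10·0.05+1/2·0.475=0.2525
n=3: y=0.2525, sp=4, e=sp−y=3.7475; I=14.6975, D=e−e_prev=-0.2025; u=0·3.7475+0·14.6975+1/2·(-0.2025)=-0.10125; next y=3/10·0.2525+1/2·(-0.10125)=0.025125
n=4: y=0.025125, sp=4, e=sp−y=3.974875; I=18.672375, D=e−e_prev=0.227375; u=0·3.974875+0·18.672375+1/2·0.227375≈0.113688; next y=3/10·0.025125+1/2·0.113688≈0.064381
n=5: y≈0.064381, sp=4, e=sp−y≈3.935619; I≈22.607994, D=e−e_prev≈-0.039256; u=0·3.935619+0·22.607994+1/2·(-0.039256)≈-0.019628; next y=3/10·0.064381+1/2·(-0.019628)≈0.009500
n=6: y≈0.009500, sp=-2, e=sp−y≈-2.009500; I≈20.598493, D=e−e_prev≈-5.945119; u=0·(-2.009500)+0·20.598493+1/2·(-5.945119)≈-2.972560; next y=3/10·0.009500+1/2·(-2.972560)≈-1.483430
n=7: y≈-1.483430, sp=-2, e=sp−y≈-0.516570; I≈20.081923, D=e−e_prev≈1.492930; u=0·(-0.516570)+0·20.081923+1/2·1.492930≈0.746465; next y=3/10·(-1.483430)+1/2·0.746465≈-0.071796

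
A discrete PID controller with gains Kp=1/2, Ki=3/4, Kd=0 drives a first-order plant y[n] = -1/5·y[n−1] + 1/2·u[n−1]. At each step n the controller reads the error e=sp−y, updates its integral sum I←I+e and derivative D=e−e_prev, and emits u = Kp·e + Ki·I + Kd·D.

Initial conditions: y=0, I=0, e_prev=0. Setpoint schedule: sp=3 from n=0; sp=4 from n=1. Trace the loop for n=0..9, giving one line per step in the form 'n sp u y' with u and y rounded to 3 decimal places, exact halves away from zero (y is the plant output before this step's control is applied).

0 3 3.750 0.000
1 4 4.906 1.875
2 4 6.246 2.078
3 4 6.901 2.707
4 4 7.618 2.909
5 4 8.039 3.227
6 4 8.435 3.374
7 4 8.694 3.543
8 4 8.917 3.638
9 4 9.073 3.731

(exact arithmetic carried between steps; '≈' marks a value shown rounded to 6 d.p. or computed from one; I and e_prev carry over from the previous line; the table rounds u and y to 3 d.p., halves away from zero)
n=0: y=0, sp=3, e=sp−y=3; I=3, D=e−e_prev=3; u=1/2·3+3/4·3+0·3=3.75; next y=-1/5·0+1/2·3.75=1.875
n=1: y=1.875, sp=4, e=sp−y=2.125; I=5.125, D=e−e_prev=-0.875; u=1/2·2.125+3/4·5.125+0·(-0.875)=4.90625; next y=-1/5·1.875+1/2·4.90625=2.078125
n=2: y=2.078125, sp=4, e=sp−y=1.921875; I=7.046875, D=e−e_prev=-0.203125; u=1/2·1.921875+3/4·7.046875+0·(-0.203125)≈6.246094; next y=-1/5·2.078125+1/2·6.246094≈2.707422
n=3: y≈2.707422, sp=4, e=sp−y≈1.292578; I≈8.339453, D=e−e_prev≈-0.629297; u=1/2·1.292578+3/4·8.339453+0·(-0.629297)≈6.900879; next y=-1/5·2.707422+1/2·6.900879≈2.908955
n=4: y≈2.908955, sp=4, e=sp−y≈1.091045; I≈9.430498, D=e−e_prev≈-0.201533; u=1/2·1.091045+3/4·9.430498+0·(-0.201533)≈7.618396; next y=-1/5·2.908955+1/2·7.618396≈3.227407
n=5: y≈3.227407, sp=4, e=sp−y≈0.772593; I≈10.203091, D=e−e_prev≈-0.318452; u=1/2·0.772593+3/4·10.203091+0·(-0.318452)≈8.038615; next y=-1/5·3.227407+1/2·8.038615≈3.373826
n=6: y≈3.373826, sp=4, e=sp−y≈0.626174; I≈10.829265, D=e−e_prev≈-0.146419; u=1/2·0.626174+3/4·10.829265+0·(-0.146419)≈8.435036; next y=-1/5·3.373826+1/2·8.435036≈3.542753
n=7: y≈3.542753, sp=4, e=sp−y≈0.457247; I≈11.286512, D=e−e_prev≈-0.168927; u=1/2·0.457247+3/4·11.286512+0·(-0.168927)≈8.693508; next y=-1/5·3.542753+1/2·8.693508≈3.638203
n=8: y≈3.638203, sp=4, e=sp−y≈0.361797; I≈11.648309, D=e−e_prev≈-0.095451; u=1/2·0.361797+3/4·11.648309+0·(-0.095451)≈8.917130; next y=-1/5·3.638203+1/2·8.917130≈3.730924
n=9: y≈3.730924, sp=4, e=sp−y≈0.269076; I≈11.917385, D=e−e_prev≈-0.092721; u=1/2·0.269076+3/4·11.917385+0·(-0.092721)≈9.072576; next y=-1/5·3.730924+1/2·9.072576≈3.790103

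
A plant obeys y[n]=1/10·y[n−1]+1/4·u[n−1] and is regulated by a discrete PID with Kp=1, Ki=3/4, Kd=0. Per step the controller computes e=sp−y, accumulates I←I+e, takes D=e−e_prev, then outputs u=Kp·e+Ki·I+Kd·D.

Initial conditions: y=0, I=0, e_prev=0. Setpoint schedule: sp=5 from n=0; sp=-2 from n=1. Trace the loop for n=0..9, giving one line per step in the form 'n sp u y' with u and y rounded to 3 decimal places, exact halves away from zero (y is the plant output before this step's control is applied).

(exact arithmetic carried between steps; '≈' marks a value shown rounded to 6 d.p. or computed from one; I and e_prev carry over from the previous line; the table rounds u and y to 3 d.p., halves away from zero)
n=0: y=0, sp=5, e=sp−y=5; I=5, D=e−e_prev=5; u=1·5+3/4·5+0·5=8.75; next y=1/10·0+1/4·8.75=2.1875
n=1: y=2.1875, sp=-2, e=sp−y=-4.1875; I=0.8125, D=e−e_prev=-9.1875; u=1·(-4.1875)+3/4·0.8125+0·(-9.1875)=-3.578125; next y=1/10·2.1875+1/4·(-3.578125)≈-0.675781
n=2: y≈-0.675781, sp=-2, e=sp−y≈-1.324219; I≈-0.511719, D=e−e_prev≈2.863281; u=1·(-1.324219)+3/4·(-0.511719)+0·2.863281≈-1.708008; next y=1/10·(-0.675781)+1/4·(-1.708008)≈-0.494580
n=3: y≈-0.494580, sp=-2, e=sp−y≈-1.505420; I≈-2.017139, D=e−e_prev≈-0.181201; u=1·(-1.505420)+3/4·(-2.017139)+0·(-0.181201)≈-3.018274; next y=1/10·(-0.494580)+1/4·(-3.018274)≈-0.804026
n=4: y≈-0.804026, sp=-2, e=sp−y≈-1.195974; I≈-3.213112, D=e−e_prev≈0.309446; u=1·(-1.195974)+3/4·(-3.213112)+0·0.309446≈-3.605808; next y=1/10·(-0.804026)+1/4·(-3.605808)≈-0.981855
n=5: y≈-0.981855, sp=-2, e=sp−y≈-1.018145; I≈-4.231258, D=e−e_prev≈0.177828; u=1·(-1.018145)+3/4·(-4.231258)+0·0.177828≈-4.191589; next y=1/10·(-0.981855)+1/4·(-4.191589)≈-1.146083
n=6: y≈-1.146083, sp=-2, e=sp−y≈-0.853917; I≈-5.085175, D=e−e_prev≈0.164228; u=1·(-0.853917)+3/4·(-5.085175)+0·0.164228≈-4.667799; next y=1/10·(-1.146083)+1/4·(-4.667799)≈-1.281558
n=7: y≈-1.281558, sp=-2, e=sp−y≈-0.718442; I≈-5.803617, D=e−e_prev≈0.135475; u=1·(-0.718442)+3/4·(-5.803617)+0·0.135475≈-5.071155; next y=1/10·(-1.281558)+1/4·(-5.071155)≈-1.395945
n=8: y≈-1.395945, sp=-2, e=sp−y≈-0.604055; I≈-6.407673, D=e−e_prev≈0.114387; u=1·(-0.604055)+3/4·(-6.407673)+0·0.114387≈-5.409810; next y=1/10·(-1.395945)+1/4·(-5.409810)≈-1.492047
n=9: y≈-1.492047, sp=-2, e=sp−y≈-0.507953; I≈-6.915626, D=e−e_prev≈0.096102; u=1·(-0.507953)+3/4·(-6.915626)+0·0.096102≈-5.694672; next y=1/10·(-1.492047)+1/4·(-5.694672)≈-1.572873

0 5 8.750 0.000
1 -2 -3.578 2.188
2 -2 -1.708 -0.676
3 -2 -3.018 -0.495
4 -2 -3.606 -0.804
5 -2 -4.192 -0.982
6 -2 -4.668 -1.146
7 -2 -5.071 -1.282
8 -2 -5.410 -1.396
9 -2 -5.695 -1.492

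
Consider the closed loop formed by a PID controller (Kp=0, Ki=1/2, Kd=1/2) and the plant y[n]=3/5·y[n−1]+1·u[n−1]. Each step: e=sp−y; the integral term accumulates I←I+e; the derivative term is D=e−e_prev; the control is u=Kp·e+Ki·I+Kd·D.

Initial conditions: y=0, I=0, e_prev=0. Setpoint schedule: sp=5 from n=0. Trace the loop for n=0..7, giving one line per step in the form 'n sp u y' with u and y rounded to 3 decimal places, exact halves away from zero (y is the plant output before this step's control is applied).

0 5 5.000 0.000
1 5 0.000 5.000
2 5 4.500 3.000
3 5 1.200 6.300
4 5 3.520 4.980
5 5 1.342 6.508
6 5 2.613 5.247
7 5 1.345 5.761

(exact arithmetic carried between steps; '≈' marks a value shown rounded to 6 d.p. or computed from one; I and e_prev carry over from the previous line; the table rounds u and y to 3 d.p., halves away from zero)
n=0: y=0, sp=5, e=sp−y=5; I=5, D=e−e_prev=5; u=0·5+1/2·5+1/2·5=5; next y=3/5·0+1·5=5
n=1: y=5, sp=5, e=sp−y=0; I=5, D=e−e_prev=-5; u=0·0+1/2·5+1/2·(-5)=0; next y=3/5·5+1·0=3
n=2: y=3, sp=5, e=sp−y=2; I=7, D=e−e_prev=2; u=0·2+1/2·7+1/2·2=4.5; next y=3/5·3+1·4.5=6.3
n=3: y=6.3, sp=5, e=sp−y=-1.3; I=5.7, D=e−e_prev=-3.3; u=0·(-1.3)+1/2·5.7+1/2·(-3.3)=1.2; next y=3/5·6.3+1·1.2=4.98
n=4: y=4.98, sp=5, e=sp−y=0.02; I=5.72, D=e−e_prev=1.32; u=0·0.02+1/2·5.72+1/2·1.32=3.52; next y=3/5·4.98+1·3.52=6.508
n=5: y=6.508, sp=5, e=sp−y=-1.508; I=4.212, D=e−e_prev=-1.528; u=0·(-1.508)+1/2·4.212+1/2·(-1.528)=1.342; next y=3/5·6.508+1·1.342=5.2468
n=6: y=5.2468, sp=5, e=sp−y=-0.2468; I=3.9652, D=e−e_prev=1.2612; u=0·(-0.2468)+1/2·3.9652+1/2·1.2612=2.6132; next y=3/5·5.2468+1·2.6132=5.76128
n=7: y=5.76128, sp=5, e=sp−y=-0.76128; I=3.20392, D=e−e_prev=-0.51448; u=0·(-0.76128)+1/2·3.20392+1/2·(-0.51448)=1.34472; next y=3/5·5.76128+1·1.34472=4.801488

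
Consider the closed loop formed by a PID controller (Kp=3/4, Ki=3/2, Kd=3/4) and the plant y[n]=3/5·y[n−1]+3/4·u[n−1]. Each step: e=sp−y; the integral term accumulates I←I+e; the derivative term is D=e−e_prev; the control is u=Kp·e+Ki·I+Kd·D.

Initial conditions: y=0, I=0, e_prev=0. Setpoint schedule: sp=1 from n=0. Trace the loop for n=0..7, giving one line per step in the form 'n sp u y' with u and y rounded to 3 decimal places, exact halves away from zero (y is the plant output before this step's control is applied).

(exact arithmetic carried between steps; '≈' marks a value shown rounded to 6 d.p. or computed from one; I and e_prev carry over from the previous line; the table rounds u and y to 3 d.p., halves away from zero)
n=0: y=0, sp=1, e=sp−y=1; I=1, D=e−e_prev=1; u=3/4·1+3/2·1+3/4·1=3; next y=3/5·0+3/4·3=2.25
n=1: y=2.25, sp=1, e=sp−y=-1.25; I=-0.25, D=e−e_prev=-2.25; u=3/4·(-1.25)+3/2·(-0.25)+3/4·(-2.25)=-3; next y=3/5·2.25+3/4·(-3)=-0.9
n=2: y=-0.9, sp=1, e=sp−y=1.9; I=1.65, D=e−e_prev=3.15; u=3/4·1.9+3/2·1.65+3/4·3.15=6.2625; next y=3/5·(-0.9)+3/4·6.2625=4.156875
n=3: y=4.156875, sp=1, e=sp−y=-3.156875; I=-1.506875, D=e−e_prev=-5.056875; u=3/4·(-3.156875)+3/2·(-1.506875)+3/4·(-5.056875)=-8.420625; next y=3/5·4.156875+3/4·(-8.420625)≈-3.821344
n=4: y≈-3.821344, sp=1, e=sp−y≈4.821344; I≈3.314469, D=e−e_prev≈7.978219; u=3/4·4.821344+3/2·3.314469+3/4·7.978219≈14.571375; next y=3/5·(-3.821344)+3/4·14.571375≈8.635725
n=5: y=8.635725, sp=1, e=sp−y=-7.635725; I≈-4.321256, D=e−e_prev≈-12.457069; u=3/4·(-7.635725)+3/2·(-4.321256)+3/4·(-12.457069)≈-21.551480; next y=3/5·8.635725+3/4·(-21.551480)≈-10.982175
n=6: y≈-10.982175, sp=1, e=sp−y≈11.982175; I≈7.660919, D=e−e_prev≈19.617900; u=3/4·11.982175+3/2·7.660919+3/4·19.617900≈35.191434; next y=3/5·(-10.982175)+3/4·35.191434≈19.804270
n=7: y≈19.804270, sp=1, e=sp−y≈-18.804270; I≈-11.143352, D=e−e_prev≈-30.786445; u=3/4·(-18.804270)+3/2·(-11.143352)+3/4·(-30.786445)≈-53.908064; next y=3/5·19.804270+3/4·(-53.908064)≈-28.548486

0 1 3.000 0.000
1 1 -3.000 2.250
2 1 6.263 -0.900
3 1 -8.421 4.157
4 1 14.571 -3.821
5 1 -21.551 8.636
6 1 35.191 -10.982
7 1 -53.908 19.804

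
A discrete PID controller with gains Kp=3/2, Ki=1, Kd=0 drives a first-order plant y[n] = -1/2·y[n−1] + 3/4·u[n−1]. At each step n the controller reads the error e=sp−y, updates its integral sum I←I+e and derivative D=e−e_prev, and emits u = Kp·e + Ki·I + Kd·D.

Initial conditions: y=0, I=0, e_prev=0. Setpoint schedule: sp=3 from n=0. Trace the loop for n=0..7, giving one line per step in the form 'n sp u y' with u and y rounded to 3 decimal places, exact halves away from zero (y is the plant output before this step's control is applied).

(exact arithmetic carried between steps; '≈' marks a value shown rounded to 6 d.p. or computed from one; I and e_prev carry over from the previous line; the table rounds u and y to 3 d.p., halves away from zero)
n=0: y=0, sp=3, e=sp−y=3; I=3, D=e−e_prev=3; u=3/2·3+1·3+0·3=7.5; next y=-1/2·0+3/4·7.5=5.625
n=1: y=5.625, sp=3, e=sp−y=-2.625; I=0.375, D=e−e_prev=-5.625; u=3/2·(-2.625)+1·0.375+0·(-5.625)=-3.5625; next y=-1/2·5.625+3/4·(-3.5625)=-5.484375
n=2: y=-5.484375, sp=3, e=sp−y=8.484375; I=8.859375, D=e−e_prev=11.109375; u=3/2·8.484375+1·8.859375+0·11.109375≈21.585938; next y=-1/2·(-5.484375)+3/4·21.585938≈18.931641
n=3: y≈18.931641, sp=3, e=sp−y≈-15.931641; I≈-7.072266, D=e−e_prev≈-24.416016; u=3/2·(-15.931641)+1·(-7.072266)+0·(-24.416016)≈-30.969727; next y=-1/2·18.931641+3/4·(-30.969727)≈-32.693115
n=4: y≈-32.693115, sp=3, e=sp−y≈35.693115; I≈28.620850, D=e−e_prev≈51.624756; u=3/2·35.693115+1·28.620850+0·51.624756≈82.160522; next y=-1/2·(-32.693115)+3/4·82.160522≈77.966949
n=5: y≈77.966949, sp=3, e=sp−y≈-74.966949; I≈-46.346100, D=e−e_prev≈-110.660065; u=3/2·(-74.966949)+1·(-46.346100)+0·(-110.660065)≈-158.796524; next y=-1/2·77.966949+3/4·(-158.796524)≈-158.080868
n=6: y≈-158.080868, sp=3, e=sp−y≈161.080868; I≈114.734768, D=e−e_prev≈236.047817; u=3/2·161.080868+1·114.734768+0·236.047817≈356.356070; next y=-1/2·(-158.080868)+3/4·356.356070≈346.307486
n=7: y≈346.307486, sp=3, e=sp−y≈-343.307486; I≈-228.572718, D=e−e_prev≈-504.388354; u=3/2·(-343.307486)+1·(-228.572718)+0·(-504.388354)≈-743.533947; next y=-1/2·346.307486+3/4·(-743.533947)≈-730.804203

0 3 7.500 0.000
1 3 -3.563 5.625
2 3 21.586 -5.484
3 3 -30.970 18.932
4 3 82.161 -32.693
5 3 -158.797 77.967
6 3 356.356 -158.081
7 3 -743.534 346.307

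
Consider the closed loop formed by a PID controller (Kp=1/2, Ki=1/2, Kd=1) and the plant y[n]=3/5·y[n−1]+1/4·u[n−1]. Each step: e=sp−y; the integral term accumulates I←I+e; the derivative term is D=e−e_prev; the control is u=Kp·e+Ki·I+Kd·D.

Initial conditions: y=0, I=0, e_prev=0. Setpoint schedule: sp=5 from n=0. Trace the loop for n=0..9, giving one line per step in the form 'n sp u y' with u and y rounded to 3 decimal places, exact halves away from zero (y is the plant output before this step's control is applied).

(exact arithmetic carried between steps; '≈' marks a value shown rounded to 6 d.p. or computed from one; I and e_prev carry over from the previous line; the table rounds u and y to 3 d.p., halves away from zero)
n=0: y=0, sp=5, e=sp−y=5; I=5, D=e−e_prev=5; u=1/2·5+1/2·5+1·5=10; next y=3/5·0+1/4·10=2.5
n=1: y=2.5, sp=5, e=sp−y=2.5; I=7.5, D=e−e_prev=-2.5; u=1/2·2.5+1/2·7.5+1·(-2.5)=2.5; next y=3/5·2.5+1/4·2.5=2.125
n=2: y=2.125, sp=5, e=sp−y=2.875; I=10.375, D=e−e_prev=0.375; u=1/2·2.875+1/2·10.375+1·0.375=7; next y=3/5·2.125+1/4·7=3.025
n=3: y=3.025, sp=5, e=sp−y=1.975; I=12.35, D=e−e_prev=-0.9; u=1/2·1.975+1/2·12.35+1·(-0.9)=6.2625; next y=3/5·3.025+1/4·6.2625=3.380625
n=4: y=3.380625, sp=5, e=sp−y=1.619375; I=13.969375, D=e−e_prev=-0.355625; u=1/2·1.619375+1/2·13.969375+1·(-0.355625)=7.43875; next y=3/5·3.380625+1/4·7.43875≈3.888063
n=5: y≈3.888063, sp=5, e=sp−y≈1.111938; I≈15.081313, D=e−e_prev≈-0.507438; u=1/2·1.111938+1/2·15.081313+1·(-0.507438)≈7.589188; next y=3/5·3.888063+1/4·7.589188≈4.230134
n=6: y≈4.230134, sp=5, e=sp−y≈0.769866; I≈15.851178, D=e−e_prev≈-0.342072; u=1/2·0.769866+1/2·15.851178+1·(-0.342072)≈7.96845; next y=3/5·4.230134+1/4·7.96845≈4.530193
n=7: y≈4.530193, sp=5, e=sp−y≈0.469807; I≈16.320985, D=e−e_prev≈-0.300059; u=1/2·0.469807+1/2·16.320985+1·(-0.300059)≈8.095337; next y=3/5·4.530193+1/4·8.095337≈4.741950
n=8: y≈4.741950, sp=5, e=sp−y≈0.258050; I≈16.579035, D=e−e_prev≈-0.211757; u=1/2·0.258050+1/2·16.579035+1·(-0.211757)≈8.206785; next y=3/5·4.741950+1/4·8.206785≈4.896866
n=9: y≈4.896866, sp=5, e=sp−y≈0.103134; I≈16.682168, D=e−e_prev≈-0.154916; u=1/2·0.103134+1/2·16.682168+1·(-0.154916)≈8.237735; next y=3/5·4.896866+1/4·8.237735≈4.997554

0 5 10.000 0.000
1 5 2.500 2.500
2 5 7.000 2.125
3 5 6.263 3.025
4 5 7.439 3.381
5 5 7.589 3.888
6 5 7.968 4.230
7 5 8.095 4.530
8 5 8.207 4.742
9 5 8.238 4.897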